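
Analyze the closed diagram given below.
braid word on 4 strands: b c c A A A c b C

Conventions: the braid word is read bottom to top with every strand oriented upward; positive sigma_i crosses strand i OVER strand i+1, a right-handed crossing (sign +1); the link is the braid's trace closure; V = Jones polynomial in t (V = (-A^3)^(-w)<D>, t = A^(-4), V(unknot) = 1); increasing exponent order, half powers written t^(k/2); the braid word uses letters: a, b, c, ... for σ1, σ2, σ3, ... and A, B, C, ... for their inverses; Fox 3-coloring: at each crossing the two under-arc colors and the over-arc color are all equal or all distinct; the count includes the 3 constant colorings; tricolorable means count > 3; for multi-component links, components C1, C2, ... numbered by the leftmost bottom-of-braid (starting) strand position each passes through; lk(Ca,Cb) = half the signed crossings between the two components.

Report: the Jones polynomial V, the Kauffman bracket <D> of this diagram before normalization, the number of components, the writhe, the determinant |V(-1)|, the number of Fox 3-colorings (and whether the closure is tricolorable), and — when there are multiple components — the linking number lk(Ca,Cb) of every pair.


V = -t^-3 + 2t^-2 - 3t^-1 + 4 - 3t + 4t^2 - 2t^3 + t^4 - t^5
<D> = A^-17 - A^-13 + 2A^-9 - 4A^-5 + 3A^-1 - 4A^3 + 3A^7 - 2A^11 + A^15 (w = +1)
1 component over 9 crossings, w = +1
9 Fox colorings among 3^9, |V(-1)| = 21: tricolorable
why: w = +1 (over 9 crossings) is diagram-only; (-A^3)^(-1) removes it from V


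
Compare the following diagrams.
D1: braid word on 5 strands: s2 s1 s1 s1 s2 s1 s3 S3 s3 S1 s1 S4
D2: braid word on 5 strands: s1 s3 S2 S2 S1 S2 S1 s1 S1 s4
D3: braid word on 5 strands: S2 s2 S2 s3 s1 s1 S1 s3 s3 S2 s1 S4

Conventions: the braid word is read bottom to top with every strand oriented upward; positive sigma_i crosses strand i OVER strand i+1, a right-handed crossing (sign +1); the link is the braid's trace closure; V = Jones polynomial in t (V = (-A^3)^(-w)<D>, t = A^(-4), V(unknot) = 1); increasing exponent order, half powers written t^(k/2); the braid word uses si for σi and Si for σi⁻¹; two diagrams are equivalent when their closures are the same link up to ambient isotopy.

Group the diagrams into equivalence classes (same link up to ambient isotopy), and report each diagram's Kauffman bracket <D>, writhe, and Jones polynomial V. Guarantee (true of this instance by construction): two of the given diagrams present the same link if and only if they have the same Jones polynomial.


equivalence classes: {D1} | {D2} | {D3}
D1 (bracket -A^-10 + A^-6 - A^-2 + A^2 + A^10; 12 crossings at w = +6): V = t^2 + t^4 - t^5 + t^6 - t^7
V(D2) = -t^-4 + t^-3 + t^-1  [10 crossings, <D> = A^-2 + A^6 - A^10, w = -2]
D3 (bracket -A^-18 + 2A^-14 - 2A^-10 + 3A^-6 - 3A^-2 + 2A^2 - A^6 + A^10; 12 crossings at w = +2): V = t^-1 - 1 + 2t - 3t^2 + 3t^3 - 2t^4 + 2t^5 - t^6
key observation: 3 values of V(t) split the 3 diagrams


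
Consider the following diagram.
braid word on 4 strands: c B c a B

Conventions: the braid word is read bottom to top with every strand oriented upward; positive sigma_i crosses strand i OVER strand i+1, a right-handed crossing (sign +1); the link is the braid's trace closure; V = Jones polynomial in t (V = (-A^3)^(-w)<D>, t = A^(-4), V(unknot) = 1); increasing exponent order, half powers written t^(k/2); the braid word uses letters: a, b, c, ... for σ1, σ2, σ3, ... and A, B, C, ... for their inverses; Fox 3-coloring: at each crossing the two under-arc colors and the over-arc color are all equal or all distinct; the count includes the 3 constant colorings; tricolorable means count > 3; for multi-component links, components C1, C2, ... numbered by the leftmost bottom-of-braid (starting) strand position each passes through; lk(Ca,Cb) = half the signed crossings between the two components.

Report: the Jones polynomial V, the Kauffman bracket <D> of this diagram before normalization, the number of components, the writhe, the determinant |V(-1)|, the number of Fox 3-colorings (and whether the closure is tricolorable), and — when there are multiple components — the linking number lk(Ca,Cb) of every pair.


V = t^-2 - t^-1 + 1 - t + t^2
<D> = -A^-5 + A^-1 - A^3 + A^7 - A^11 (w = +1)
1 component over 5 crossings, w = +1
3 Fox colorings among 3^5, |V(-1)| = 5: not tricolorable
why: V is palindromic (span 4, det 5): t -> 1/t fixes it; necessary, not sufficient, for amphichirality


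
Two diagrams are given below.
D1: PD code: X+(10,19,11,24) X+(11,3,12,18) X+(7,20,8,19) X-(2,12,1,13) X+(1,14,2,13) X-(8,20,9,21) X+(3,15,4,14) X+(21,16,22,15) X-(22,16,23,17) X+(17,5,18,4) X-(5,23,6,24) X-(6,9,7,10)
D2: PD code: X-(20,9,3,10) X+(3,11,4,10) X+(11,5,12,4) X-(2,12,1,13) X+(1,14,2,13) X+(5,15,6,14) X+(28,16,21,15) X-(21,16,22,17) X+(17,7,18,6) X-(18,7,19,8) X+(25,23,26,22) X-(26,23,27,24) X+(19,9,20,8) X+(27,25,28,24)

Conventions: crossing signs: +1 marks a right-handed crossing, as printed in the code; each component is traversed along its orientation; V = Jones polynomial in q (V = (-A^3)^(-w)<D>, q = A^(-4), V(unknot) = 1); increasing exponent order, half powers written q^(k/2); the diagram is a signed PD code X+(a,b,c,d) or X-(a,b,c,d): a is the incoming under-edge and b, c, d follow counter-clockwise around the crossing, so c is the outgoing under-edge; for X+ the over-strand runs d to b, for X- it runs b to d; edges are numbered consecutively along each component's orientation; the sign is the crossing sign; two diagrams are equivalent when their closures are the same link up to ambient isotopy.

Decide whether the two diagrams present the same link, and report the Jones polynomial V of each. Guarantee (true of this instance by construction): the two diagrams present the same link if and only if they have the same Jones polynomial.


equivalent: yes
V(D1) = 1 + 2q + 2q^2 + q^3 - q^4 - q^5  (w +2, c 12, <D> = -A^-14 - A^-10 + A^-6 + 2A^-2 + 2A^2 + A^6)
D2 (bracket -A^-8 - A^-4 + 1 + 2A^4 + 2A^8 + A^12; 14 crossings at w = +4): V = 1 + 2q + 2q^2 + q^3 - q^4 - q^5
why: all 2 diagrams share one V(q), hence one class


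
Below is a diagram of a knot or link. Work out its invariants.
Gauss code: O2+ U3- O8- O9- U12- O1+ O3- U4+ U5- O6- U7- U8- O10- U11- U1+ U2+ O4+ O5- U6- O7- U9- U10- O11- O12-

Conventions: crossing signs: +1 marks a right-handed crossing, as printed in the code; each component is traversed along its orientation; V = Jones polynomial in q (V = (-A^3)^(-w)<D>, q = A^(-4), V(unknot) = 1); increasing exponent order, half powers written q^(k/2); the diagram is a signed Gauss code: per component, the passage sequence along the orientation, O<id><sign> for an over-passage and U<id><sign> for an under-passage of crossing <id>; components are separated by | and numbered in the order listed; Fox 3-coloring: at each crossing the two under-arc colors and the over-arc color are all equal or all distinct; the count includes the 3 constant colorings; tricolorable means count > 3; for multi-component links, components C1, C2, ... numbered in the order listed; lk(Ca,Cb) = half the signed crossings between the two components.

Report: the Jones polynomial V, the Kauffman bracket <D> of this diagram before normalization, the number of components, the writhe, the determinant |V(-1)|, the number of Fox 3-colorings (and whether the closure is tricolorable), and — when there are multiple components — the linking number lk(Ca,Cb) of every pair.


V(q) = q^-8 - 2q^-7 + q^-6 - 2q^-5 + 2q^-4 + q^-2
bracket: A^-10 + 2A^-2 - 2A^2 + A^6 - 2A^10 + A^14, w = -6
1 component, writhe -6, over 12 crossings
det 9, colorings 27 of 3^12 — tricolorable
observation: the span of V is 6, forcing >= 6 crossings in any diagram


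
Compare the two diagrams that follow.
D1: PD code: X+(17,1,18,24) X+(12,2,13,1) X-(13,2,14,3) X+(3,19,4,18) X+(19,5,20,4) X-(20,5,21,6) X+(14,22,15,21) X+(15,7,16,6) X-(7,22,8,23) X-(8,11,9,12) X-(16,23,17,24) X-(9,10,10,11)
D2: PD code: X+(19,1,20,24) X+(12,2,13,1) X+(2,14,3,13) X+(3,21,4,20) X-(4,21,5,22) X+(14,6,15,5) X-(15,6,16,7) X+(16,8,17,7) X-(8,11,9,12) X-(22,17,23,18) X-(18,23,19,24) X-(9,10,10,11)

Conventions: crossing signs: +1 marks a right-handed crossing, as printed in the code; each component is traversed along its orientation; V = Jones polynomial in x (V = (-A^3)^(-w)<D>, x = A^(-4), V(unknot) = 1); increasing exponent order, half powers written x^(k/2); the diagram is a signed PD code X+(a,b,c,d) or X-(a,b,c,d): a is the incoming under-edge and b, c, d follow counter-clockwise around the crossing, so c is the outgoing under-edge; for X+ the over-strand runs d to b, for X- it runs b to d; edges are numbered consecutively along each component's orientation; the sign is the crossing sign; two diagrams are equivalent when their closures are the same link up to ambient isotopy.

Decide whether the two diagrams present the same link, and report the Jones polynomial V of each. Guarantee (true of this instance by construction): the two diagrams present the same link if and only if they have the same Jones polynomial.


equivalent: no
D1 (bracket 1; 12 crossings at w = 0): V = 1
V(D2) = x + x^3 - x^4  (w 0, c 12, <D> = -A^-16 + A^-12 + A^-4)
key observation: comparing 2 Jones polynomials yields 2 groups


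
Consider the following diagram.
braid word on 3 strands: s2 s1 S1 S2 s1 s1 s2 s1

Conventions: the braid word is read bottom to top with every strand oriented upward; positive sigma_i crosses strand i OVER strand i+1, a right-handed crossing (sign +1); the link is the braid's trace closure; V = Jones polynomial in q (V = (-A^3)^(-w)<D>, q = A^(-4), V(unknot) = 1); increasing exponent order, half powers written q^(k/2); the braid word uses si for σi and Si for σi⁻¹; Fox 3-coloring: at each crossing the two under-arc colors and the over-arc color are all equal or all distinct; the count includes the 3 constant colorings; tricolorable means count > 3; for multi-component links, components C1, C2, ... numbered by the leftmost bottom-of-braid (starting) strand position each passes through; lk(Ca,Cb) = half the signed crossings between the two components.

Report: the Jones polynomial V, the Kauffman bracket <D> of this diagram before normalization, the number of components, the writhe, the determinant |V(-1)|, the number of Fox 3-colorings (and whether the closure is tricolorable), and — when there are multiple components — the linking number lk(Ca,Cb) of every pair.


V = q + q^3 - q^4
<D> = -A^-4 + 1 + A^8 (w = +4)
1 component over 8 crossings, w = +4
9 Fox colorings among 3^8, |V(-1)| = 3: tricolorable
why: |V(-1)| = 3: so tricolorable, since 3 divides 3


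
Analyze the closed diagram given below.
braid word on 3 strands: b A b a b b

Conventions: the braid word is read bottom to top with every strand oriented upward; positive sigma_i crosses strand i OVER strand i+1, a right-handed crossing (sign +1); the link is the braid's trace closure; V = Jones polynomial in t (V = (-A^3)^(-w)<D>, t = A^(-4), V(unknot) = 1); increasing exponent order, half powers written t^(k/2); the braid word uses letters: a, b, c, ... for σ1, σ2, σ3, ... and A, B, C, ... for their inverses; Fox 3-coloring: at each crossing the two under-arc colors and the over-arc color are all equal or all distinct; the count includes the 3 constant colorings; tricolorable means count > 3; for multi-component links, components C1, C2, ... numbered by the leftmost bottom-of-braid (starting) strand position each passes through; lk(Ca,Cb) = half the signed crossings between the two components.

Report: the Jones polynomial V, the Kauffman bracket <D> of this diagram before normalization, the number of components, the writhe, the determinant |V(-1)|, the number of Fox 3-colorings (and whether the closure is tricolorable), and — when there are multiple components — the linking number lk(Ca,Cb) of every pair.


V(t) = t + t^3 - t^4
bracket: -A^-4 + 1 + A^8, w = +4
1 component, writhe +4, over 6 crossings
det 3, colorings 9 of 3^6 — tricolorable
observation: w = +4 shifts under R1 moves; the (-A^3)^(-4) factor cancels that in V


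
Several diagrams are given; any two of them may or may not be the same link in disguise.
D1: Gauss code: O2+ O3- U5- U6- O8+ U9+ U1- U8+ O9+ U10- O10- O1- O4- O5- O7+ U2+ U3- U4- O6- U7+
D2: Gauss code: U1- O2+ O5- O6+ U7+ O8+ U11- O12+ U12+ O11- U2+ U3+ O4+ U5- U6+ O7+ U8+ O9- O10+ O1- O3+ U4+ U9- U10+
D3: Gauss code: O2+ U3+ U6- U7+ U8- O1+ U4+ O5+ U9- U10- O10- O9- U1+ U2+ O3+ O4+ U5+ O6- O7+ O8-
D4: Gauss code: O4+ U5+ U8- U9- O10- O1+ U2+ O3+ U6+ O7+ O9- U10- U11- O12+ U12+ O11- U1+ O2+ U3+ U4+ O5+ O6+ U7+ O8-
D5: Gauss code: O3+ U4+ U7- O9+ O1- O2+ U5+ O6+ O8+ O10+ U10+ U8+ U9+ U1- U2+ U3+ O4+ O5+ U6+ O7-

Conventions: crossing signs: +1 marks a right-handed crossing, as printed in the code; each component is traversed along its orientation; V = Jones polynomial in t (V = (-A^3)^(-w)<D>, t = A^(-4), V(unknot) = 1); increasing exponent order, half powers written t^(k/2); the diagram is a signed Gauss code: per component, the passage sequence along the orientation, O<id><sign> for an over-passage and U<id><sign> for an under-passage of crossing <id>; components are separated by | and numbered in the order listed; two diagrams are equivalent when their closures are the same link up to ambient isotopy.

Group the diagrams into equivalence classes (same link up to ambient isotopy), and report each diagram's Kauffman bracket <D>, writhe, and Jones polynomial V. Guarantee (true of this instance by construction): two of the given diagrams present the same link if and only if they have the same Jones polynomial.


classes: {D1} | {D2, D3, D4, D5}
V(D1) = 1  [10 crossings, <D> = A^-6, w = -2]
V(D2) = t - t^2 + 2t^3 - t^4 + t^5 - t^6  [12 crossings, <D> = -A^-12 + A^-8 - A^-4 + 2 - A^4 + A^8, w = +4]
D3 (bracket -A^-18 + A^-14 - A^-10 + 2A^-6 - A^-2 + A^2; 10 crossings at w = +2): V = t - t^2 + 2t^3 - t^4 + t^5 - t^6
V(D4) = t - t^2 + 2t^3 - t^4 + t^5 - t^6  (w +4, c 12, <D> = -A^-12 + A^-8 - A^-4 + 2 - A^4 + A^8)
V(D5) = t - t^2 + 2t^3 - t^4 + t^5 - t^6  [10 crossings, <D> = -A^-6 + A^-2 - A^2 + 2A^6 - A^10 + A^14, w = +6]
insight: 2 values of V(t) split the 5 diagrams


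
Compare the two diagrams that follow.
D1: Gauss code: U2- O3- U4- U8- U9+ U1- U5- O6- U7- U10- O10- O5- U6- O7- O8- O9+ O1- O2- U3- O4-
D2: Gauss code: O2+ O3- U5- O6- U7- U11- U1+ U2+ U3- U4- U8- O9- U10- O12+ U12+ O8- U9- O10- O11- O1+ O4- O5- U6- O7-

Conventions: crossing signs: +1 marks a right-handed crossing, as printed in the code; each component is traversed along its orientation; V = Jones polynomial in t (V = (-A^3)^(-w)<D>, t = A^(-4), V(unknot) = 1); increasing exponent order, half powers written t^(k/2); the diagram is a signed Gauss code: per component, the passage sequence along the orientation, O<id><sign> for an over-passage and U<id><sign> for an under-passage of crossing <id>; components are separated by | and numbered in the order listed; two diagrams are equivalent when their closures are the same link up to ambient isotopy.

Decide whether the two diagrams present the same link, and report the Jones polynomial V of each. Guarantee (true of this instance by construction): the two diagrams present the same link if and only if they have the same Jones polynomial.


equivalent: yes
D1 (bracket A^-16 + 2A^-8 - 2A^-4 + 1 - 2A^4 + A^8; 10 crossings at w = -8): V = t^-8 - 2t^-7 + t^-6 - 2t^-5 + 2t^-4 + t^-2
V(D2) = t^-8 - 2t^-7 + t^-6 - 2t^-5 + 2t^-4 + t^-2  (w -6, c 12, <D> = A^-10 + 2A^-2 - 2A^2 + A^6 - 2A^10 + A^14)
key observation: from 10 to 12 crossings by R-moves: one link, two diagrams


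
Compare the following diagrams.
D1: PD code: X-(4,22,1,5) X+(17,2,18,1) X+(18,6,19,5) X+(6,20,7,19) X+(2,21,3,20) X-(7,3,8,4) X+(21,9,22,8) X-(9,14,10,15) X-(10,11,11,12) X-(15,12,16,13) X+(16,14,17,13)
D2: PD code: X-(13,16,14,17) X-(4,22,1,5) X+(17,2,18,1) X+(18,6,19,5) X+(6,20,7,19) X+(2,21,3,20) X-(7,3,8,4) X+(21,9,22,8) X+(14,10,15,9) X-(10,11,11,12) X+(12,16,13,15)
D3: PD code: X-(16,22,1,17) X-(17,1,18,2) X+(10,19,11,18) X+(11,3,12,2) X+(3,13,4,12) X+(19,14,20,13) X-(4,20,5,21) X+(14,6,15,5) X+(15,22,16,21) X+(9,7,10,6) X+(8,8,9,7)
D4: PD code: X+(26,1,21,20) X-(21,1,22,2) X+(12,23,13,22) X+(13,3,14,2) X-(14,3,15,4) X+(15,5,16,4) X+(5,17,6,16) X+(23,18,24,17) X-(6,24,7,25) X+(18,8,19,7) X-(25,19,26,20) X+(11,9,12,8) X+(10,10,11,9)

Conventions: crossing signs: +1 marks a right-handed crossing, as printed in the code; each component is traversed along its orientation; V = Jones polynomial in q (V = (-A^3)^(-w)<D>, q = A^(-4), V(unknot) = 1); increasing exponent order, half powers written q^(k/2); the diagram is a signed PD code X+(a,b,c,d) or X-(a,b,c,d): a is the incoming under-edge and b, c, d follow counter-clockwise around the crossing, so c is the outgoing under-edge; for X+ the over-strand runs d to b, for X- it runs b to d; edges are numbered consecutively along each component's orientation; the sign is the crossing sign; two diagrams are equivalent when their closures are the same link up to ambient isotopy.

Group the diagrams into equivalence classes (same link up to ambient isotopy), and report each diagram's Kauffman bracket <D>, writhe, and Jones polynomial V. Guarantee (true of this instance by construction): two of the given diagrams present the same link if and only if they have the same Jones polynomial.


grouping into links: {D1, D2, D3, D4}
V(D1) = -2q^(1/2) + q^(3/2) - 2q^(5/2) + q^(7/2) - q^(9/2) + q^(11/2)  (w +1, c 11, <D> = -A^-19 + A^-15 - A^-11 + 2A^-7 - A^-3 + 2A)
V(D2) = -2q^(1/2) + q^(3/2) - 2q^(5/2) + q^(7/2) - q^(9/2) + q^(11/2)  (w +3, c 11, <D> = -A^-13 + A^-9 - A^-5 + 2A^-1 - A^3 + 2A^7)
D3 (bracket -A^-7 + A^-3 - A + 2A^5 - A^9 + 2A^13; 11 crossings at w = +5): V = -2q^(1/2) + q^(3/2) - 2q^(5/2) + q^(7/2) - q^(9/2) + q^(11/2)
V(D4) = -2q^(1/2) + q^(3/2) - 2q^(5/2) + q^(7/2) - q^(9/2) + q^(11/2)  [13 crossings, <D> = -A^-7 + A^-3 - A + 2A^5 - A^9 + 2A^13, w = +5]
why: one V(q) for all 4 diagrams — one class (guaranteed)


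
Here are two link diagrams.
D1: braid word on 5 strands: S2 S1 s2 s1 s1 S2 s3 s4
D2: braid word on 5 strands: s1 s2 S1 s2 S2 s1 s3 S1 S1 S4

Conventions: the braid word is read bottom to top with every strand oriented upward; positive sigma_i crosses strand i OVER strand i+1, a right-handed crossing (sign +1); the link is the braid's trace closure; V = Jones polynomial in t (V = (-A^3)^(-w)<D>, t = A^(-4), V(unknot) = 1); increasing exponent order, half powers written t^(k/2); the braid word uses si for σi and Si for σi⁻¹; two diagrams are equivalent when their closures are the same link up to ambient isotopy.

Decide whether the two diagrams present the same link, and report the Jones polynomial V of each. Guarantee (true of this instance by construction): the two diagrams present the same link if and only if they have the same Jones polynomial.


equivalent: no
D1 (bracket A^-2 - A^2 + A^6 - A^10 + A^14; 8 crossings at w = +2): V = t^-2 - t^-1 + 1 - t + t^2
V(D2) = 1  [10 crossings, <D> = 1, w = 0]
observation: 2 classes among 2 diagrams; unequal V(t) rules out equality


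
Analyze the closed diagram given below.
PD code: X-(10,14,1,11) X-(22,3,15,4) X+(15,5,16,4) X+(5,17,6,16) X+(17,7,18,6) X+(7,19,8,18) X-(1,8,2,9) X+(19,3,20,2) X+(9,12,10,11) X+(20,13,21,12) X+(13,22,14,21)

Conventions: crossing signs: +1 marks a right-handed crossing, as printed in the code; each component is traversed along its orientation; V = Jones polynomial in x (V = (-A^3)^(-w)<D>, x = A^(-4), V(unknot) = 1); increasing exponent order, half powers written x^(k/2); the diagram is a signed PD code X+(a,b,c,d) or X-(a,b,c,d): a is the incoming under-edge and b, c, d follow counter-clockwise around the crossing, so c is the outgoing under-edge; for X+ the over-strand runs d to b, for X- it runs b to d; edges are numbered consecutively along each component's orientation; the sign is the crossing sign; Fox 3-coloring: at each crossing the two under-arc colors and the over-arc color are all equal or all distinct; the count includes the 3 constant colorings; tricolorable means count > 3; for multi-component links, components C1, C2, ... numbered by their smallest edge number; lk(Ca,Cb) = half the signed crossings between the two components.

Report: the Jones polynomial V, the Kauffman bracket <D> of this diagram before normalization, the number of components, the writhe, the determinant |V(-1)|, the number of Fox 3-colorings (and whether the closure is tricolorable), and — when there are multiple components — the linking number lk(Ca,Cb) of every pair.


Jones polynomial: V(x) = x^2 + 2x^4 - x^5 + 2x^6 - x^7 + x^8
<D> = -A^-17 + A^-13 - 2A^-9 + A^-5 - 2A^-1 - A^7; writhe +5
components 3, writhe +5 (11 crossings)
linking number lk(C1,C2) = 0
lk(C1,C3): +2
lk(C2,C3) = +1
3-colorings: 3 of 3^11, det 8 — not tricolorable
note: |V(-1)| = 8: so not tricolorable, since 3 does not divide 8


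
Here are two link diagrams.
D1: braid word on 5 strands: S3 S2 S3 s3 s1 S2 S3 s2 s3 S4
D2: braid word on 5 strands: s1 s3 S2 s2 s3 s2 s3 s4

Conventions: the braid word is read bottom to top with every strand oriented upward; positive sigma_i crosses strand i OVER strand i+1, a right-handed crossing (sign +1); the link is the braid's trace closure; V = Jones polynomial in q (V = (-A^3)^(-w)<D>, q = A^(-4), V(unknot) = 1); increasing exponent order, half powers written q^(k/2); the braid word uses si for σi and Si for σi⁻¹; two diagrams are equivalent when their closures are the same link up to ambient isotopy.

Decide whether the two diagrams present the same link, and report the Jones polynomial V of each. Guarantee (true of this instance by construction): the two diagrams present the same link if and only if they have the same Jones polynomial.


equivalent: no
D1 (bracket A^-6; 10 crossings at w = -2): V = 1
V(D2) = q + q^3 - q^4  [8 crossings, <D> = -A^2 + A^6 + A^14, w = +6]
observation: 2 classes among 2 diagrams; unequal V(q) rules out equality


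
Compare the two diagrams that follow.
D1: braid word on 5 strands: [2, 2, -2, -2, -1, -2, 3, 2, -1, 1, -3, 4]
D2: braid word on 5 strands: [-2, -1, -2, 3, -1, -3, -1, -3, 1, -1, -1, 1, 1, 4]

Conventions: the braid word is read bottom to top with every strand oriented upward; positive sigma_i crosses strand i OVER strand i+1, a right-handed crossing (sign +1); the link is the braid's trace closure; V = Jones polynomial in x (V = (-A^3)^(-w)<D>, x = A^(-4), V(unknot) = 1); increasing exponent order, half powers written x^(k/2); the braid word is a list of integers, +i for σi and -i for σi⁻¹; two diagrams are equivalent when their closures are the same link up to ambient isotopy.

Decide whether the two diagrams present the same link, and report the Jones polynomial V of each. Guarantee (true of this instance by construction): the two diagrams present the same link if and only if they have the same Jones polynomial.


equivalent: no
V(D1) = 1  (w 0, c 12, <D> = 1)
V(D2) = -x^-4 + x^-3 + x^-1  (w -4, c 14, <D> = A^-8 + 1 - A^4)
why: 2 classes among 2 diagrams; unequal V(x) rules out equality


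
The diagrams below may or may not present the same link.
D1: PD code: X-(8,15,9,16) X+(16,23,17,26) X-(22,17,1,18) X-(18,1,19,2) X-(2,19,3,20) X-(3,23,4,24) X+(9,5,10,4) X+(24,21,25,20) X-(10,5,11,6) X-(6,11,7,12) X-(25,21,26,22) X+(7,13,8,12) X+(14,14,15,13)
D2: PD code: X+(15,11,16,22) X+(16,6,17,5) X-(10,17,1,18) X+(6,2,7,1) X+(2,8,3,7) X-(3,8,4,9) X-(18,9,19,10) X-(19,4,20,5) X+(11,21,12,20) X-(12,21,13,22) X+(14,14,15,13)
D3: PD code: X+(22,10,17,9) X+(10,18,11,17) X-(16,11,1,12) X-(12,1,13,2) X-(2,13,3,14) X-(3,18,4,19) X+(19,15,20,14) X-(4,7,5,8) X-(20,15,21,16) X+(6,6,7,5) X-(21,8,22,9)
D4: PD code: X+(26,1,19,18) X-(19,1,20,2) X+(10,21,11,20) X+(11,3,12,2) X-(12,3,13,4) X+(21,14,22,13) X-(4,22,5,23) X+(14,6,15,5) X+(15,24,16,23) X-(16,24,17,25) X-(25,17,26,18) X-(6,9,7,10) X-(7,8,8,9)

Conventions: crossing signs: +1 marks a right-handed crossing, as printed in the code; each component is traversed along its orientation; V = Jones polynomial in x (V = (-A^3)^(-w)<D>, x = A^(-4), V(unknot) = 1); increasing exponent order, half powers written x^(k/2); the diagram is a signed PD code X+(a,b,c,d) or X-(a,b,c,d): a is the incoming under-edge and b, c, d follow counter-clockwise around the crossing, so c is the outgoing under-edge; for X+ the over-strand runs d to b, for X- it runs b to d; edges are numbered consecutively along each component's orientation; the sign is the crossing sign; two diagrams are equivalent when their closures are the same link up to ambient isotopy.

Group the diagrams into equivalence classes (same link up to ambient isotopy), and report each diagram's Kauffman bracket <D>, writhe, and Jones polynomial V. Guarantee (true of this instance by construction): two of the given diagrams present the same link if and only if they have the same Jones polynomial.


grouping into links: {D1, D3} | {D2} | {D4}
V(D1) = x^(-9/2) - x^(-5/2) - x^(-3/2) - x^(-1/2)  (w -3, c 13, <D> = A^-7 + A^-3 + A - A^9)
V(D2) = -x^(-5/2) - x^(-1/2)  (w +1, c 11, <D> = A^5 + A^13)
V(D3) = x^(-9/2) - x^(-5/2) - x^(-3/2) - x^(-1/2)  [11 crossings, <D> = A^-7 + A^-3 + A - A^9, w = -3]
D4 (bracket -A^-17 + 2A^-13 - A^-9 + 2A^-5 - A^-1 + A^3; 13 crossings at w = -1): V = -x^(-3/2) + x^(-1/2) - 2x^(1/2) + x^(3/2) - 2x^(5/2) + x^(7/2)
key observation: V(x) takes 3 values over 4 diagrams, fixing the grouping


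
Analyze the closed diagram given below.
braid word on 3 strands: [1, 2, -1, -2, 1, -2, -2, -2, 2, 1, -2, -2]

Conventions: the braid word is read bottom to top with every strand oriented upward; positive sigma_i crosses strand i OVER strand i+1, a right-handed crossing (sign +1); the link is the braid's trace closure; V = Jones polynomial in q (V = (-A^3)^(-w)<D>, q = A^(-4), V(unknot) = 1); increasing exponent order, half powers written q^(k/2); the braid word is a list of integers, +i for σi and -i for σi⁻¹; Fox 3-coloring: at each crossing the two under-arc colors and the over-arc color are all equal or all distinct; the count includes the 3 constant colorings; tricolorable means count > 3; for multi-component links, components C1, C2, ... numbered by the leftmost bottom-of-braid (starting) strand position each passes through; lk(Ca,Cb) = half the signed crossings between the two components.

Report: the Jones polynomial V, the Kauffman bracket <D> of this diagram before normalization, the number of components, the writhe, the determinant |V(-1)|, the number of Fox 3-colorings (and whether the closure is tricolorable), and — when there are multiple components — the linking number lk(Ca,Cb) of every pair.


V = -q^-6 + 2q^-5 - 4q^-4 + 5q^-3 - 4q^-2 + 5q^-1 - 3 + 2q - q^2
<D> = -A^-14 + 2A^-10 - 3A^-6 + 5A^-2 - 4A^2 + 5A^6 - 4A^10 + 2A^14 - A^18 (w = -2)
1 component over 12 crossings, w = -2
9 Fox colorings among 3^12, |V(-1)| = 27: tricolorable
why: det 27 = |V(-1)|; divisible by 3, so tricolorable


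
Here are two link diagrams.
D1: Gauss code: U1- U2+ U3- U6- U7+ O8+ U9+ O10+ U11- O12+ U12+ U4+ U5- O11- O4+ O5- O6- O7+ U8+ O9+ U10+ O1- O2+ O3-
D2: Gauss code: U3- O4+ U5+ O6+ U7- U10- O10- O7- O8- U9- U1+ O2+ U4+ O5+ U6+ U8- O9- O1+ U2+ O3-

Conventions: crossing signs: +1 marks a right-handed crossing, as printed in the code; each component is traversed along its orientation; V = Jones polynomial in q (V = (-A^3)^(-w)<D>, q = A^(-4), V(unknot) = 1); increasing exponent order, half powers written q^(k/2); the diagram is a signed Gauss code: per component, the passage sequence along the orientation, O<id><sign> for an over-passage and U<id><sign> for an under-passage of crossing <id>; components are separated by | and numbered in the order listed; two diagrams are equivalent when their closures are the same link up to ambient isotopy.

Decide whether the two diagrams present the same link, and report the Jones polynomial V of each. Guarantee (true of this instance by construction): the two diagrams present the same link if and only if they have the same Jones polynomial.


equivalent: yes
V(D1) = q + q^3 - q^4  (w +2, c 12, <D> = -A^-10 + A^-6 + A^2)
V(D2) = q + q^3 - q^4  [10 crossings, <D> = -A^-16 + A^-12 + A^-4, w = 0]
key observation: from 12 to 10 crossings by R-moves: one link, two diagrams


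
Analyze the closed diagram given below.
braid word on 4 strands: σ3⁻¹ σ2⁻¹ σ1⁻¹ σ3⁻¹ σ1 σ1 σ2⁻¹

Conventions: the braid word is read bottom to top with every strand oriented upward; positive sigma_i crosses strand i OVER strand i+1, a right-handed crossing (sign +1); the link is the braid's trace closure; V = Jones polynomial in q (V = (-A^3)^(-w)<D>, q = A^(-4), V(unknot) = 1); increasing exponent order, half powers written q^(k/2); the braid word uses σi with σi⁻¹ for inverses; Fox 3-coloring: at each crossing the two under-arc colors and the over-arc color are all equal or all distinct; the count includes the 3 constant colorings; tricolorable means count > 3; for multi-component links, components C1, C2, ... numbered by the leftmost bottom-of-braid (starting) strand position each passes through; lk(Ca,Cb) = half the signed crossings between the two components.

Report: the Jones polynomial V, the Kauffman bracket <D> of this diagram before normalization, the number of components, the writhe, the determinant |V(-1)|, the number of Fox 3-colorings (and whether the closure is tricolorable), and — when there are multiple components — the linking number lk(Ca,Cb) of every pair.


V = -q^-4 + q^-3 + q^-1
<D> = -A^-5 - A^3 + A^7 (w = -3)
1 component over 7 crossings, w = -3
9 Fox colorings among 3^7, |V(-1)| = 3: tricolorable
why: V spans 3 powers of q: at least 3 crossings in any diagram


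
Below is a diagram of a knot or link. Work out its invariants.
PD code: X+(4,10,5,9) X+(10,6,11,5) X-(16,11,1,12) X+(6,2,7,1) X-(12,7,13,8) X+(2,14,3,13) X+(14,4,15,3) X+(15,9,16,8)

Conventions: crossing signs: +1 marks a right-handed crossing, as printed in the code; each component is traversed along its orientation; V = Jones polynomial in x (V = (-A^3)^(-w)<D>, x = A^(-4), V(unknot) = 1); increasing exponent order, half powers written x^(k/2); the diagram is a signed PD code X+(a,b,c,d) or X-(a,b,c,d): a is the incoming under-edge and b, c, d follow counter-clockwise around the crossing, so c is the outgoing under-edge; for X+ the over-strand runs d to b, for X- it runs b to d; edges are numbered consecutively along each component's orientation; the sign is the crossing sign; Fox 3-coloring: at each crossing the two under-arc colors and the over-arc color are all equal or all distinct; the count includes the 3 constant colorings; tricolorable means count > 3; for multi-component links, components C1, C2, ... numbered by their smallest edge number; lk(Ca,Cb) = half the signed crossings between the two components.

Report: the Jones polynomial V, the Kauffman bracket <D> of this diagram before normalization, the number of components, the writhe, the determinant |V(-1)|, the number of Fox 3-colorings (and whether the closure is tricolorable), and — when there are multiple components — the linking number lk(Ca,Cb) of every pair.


Jones polynomial: V(x) = x - x^2 + 2x^3 - x^4 + x^5 - x^6
<D> = -A^-12 + A^-8 - A^-4 + 2 - A^4 + A^8; writhe +4
components 1, writhe +4 (8 crossings)
3-colorings: 3 of 3^8, det 7 — not tricolorable
note: w = +4 shifts under R1 moves; the (-A^3)^(-4) factor cancels that in V


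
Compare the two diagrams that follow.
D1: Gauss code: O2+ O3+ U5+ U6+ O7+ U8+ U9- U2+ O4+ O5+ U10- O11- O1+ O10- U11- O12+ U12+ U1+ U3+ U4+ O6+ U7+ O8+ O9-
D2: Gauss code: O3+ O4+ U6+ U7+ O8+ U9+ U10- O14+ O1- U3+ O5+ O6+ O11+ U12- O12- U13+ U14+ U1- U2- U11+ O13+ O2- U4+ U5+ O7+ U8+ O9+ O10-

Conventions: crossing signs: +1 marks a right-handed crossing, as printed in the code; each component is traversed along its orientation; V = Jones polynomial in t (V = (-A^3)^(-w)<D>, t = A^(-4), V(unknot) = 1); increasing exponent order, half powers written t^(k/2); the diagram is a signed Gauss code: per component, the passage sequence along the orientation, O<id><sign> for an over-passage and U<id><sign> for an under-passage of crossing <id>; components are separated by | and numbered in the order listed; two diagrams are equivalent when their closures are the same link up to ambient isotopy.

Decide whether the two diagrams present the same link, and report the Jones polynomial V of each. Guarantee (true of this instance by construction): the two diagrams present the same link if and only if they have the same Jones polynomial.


equivalent: yes
V(D1) = t^2 + t^4 - t^5 + t^6 - t^7  (w +6, c 12, <D> = -A^-10 + A^-6 - A^-2 + A^2 + A^10)
D2 (bracket -A^-10 + A^-6 - A^-2 + A^2 + A^10; 14 crossings at w = +6): V = t^2 + t^4 - t^5 + t^6 - t^7
why: all 2 diagrams share one V(t), hence one class


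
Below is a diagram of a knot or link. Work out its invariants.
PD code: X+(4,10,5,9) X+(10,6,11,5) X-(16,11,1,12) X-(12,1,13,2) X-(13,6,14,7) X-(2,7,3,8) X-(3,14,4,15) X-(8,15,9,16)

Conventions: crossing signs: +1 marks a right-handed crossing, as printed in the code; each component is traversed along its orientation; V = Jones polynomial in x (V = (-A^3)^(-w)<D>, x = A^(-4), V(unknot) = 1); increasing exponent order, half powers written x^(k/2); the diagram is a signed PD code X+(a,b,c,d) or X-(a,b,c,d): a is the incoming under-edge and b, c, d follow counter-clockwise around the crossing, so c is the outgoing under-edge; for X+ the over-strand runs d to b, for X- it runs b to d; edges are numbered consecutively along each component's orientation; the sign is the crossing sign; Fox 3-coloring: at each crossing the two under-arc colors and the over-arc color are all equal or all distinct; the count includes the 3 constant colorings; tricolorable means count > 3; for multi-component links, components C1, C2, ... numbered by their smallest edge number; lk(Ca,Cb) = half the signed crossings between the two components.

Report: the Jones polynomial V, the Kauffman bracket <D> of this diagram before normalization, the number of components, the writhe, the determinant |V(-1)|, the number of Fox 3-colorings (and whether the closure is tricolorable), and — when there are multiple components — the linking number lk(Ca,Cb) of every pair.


V = -x^-6 + x^-5 - x^-4 + 2x^-3 - x^-2 + x^-1
<D> = A^-8 - A^-4 + 2 - A^4 + A^8 - A^12 (w = -4)
1 component over 8 crossings, w = -4
3 Fox colorings among 3^8, |V(-1)| = 7: not tricolorable
why: det 7 = |V(-1)|; not divisible by 3, so not tricolorable


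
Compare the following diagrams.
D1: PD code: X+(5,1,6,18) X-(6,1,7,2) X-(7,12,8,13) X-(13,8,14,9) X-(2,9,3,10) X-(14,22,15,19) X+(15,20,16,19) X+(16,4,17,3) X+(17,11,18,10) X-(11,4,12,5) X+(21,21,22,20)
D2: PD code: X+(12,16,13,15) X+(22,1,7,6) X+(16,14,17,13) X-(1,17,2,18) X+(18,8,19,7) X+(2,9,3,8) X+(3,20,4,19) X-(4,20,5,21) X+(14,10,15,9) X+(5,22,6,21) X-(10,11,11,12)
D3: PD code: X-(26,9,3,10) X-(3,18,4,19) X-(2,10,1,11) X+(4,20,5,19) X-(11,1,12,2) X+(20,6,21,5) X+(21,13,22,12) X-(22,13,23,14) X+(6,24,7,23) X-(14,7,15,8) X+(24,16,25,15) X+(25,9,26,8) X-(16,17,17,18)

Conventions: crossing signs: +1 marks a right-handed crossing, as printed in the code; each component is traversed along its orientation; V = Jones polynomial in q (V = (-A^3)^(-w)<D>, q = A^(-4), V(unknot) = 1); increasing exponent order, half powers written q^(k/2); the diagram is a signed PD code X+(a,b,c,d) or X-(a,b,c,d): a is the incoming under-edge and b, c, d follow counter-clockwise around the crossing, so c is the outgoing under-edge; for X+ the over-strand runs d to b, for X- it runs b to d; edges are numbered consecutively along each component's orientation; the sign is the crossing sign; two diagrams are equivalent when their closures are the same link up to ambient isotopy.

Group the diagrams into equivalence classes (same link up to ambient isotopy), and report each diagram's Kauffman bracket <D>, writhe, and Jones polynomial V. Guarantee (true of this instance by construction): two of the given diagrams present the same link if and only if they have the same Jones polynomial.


classes: {D1} | {D2} | {D3}
V(D1) = q^(-9/2) - q^(-5/2) - q^(-3/2) - q^(-1/2)  [11 crossings, <D> = A^-1 + A^3 + A^7 - A^15, w = -1]
V(D2) = -q^(3/2) - 2q^(7/2) + q^(9/2) - q^(11/2) + q^(13/2)  [11 crossings, <D> = -A^-11 + A^-7 - A^-3 + 2A + A^9, w = +5]
V(D3) = -q^(-3/2) - 2q^(1/2) + q^(3/2) - q^(5/2) + q^(7/2)  [13 crossings, <D> = -A^-17 + A^-13 - A^-9 + 2A^-5 + A^3, w = -1]
note: 3 values of V(q) split the 3 diagrams


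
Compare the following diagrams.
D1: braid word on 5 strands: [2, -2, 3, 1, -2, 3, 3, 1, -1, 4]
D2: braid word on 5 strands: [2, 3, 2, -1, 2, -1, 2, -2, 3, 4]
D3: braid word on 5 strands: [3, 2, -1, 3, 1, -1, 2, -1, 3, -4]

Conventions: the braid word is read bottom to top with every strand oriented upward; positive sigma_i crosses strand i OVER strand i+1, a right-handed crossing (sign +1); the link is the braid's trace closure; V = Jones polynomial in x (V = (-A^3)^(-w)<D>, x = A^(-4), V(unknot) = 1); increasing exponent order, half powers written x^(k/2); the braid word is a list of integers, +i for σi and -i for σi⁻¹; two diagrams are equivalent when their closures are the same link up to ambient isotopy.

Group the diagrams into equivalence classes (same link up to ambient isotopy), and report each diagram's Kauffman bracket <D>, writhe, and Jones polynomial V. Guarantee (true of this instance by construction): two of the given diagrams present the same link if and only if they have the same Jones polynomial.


grouping into links: {D1} | {D2, D3}
V(D1) = x + x^3 - x^4  (w +4, c 10, <D> = -A^-4 + 1 + A^8)
D2 (bracket A^-8 - 2A^-4 + 2 - 2A^4 + 2A^8 - A^12 + A^16; 10 crossings at w = +4): V = x^-1 - 1 + 2x - 2x^2 + 2x^3 - 2x^4 + x^5
V(D3) = x^-1 - 1 + 2x - 2x^2 + 2x^3 - 2x^4 + x^5  [10 crossings, <D> = A^-14 - 2A^-10 + 2A^-6 - 2A^-2 + 2A^2 - A^6 + A^10, w = +2]
why: comparing 3 Jones polynomials yields 2 groups


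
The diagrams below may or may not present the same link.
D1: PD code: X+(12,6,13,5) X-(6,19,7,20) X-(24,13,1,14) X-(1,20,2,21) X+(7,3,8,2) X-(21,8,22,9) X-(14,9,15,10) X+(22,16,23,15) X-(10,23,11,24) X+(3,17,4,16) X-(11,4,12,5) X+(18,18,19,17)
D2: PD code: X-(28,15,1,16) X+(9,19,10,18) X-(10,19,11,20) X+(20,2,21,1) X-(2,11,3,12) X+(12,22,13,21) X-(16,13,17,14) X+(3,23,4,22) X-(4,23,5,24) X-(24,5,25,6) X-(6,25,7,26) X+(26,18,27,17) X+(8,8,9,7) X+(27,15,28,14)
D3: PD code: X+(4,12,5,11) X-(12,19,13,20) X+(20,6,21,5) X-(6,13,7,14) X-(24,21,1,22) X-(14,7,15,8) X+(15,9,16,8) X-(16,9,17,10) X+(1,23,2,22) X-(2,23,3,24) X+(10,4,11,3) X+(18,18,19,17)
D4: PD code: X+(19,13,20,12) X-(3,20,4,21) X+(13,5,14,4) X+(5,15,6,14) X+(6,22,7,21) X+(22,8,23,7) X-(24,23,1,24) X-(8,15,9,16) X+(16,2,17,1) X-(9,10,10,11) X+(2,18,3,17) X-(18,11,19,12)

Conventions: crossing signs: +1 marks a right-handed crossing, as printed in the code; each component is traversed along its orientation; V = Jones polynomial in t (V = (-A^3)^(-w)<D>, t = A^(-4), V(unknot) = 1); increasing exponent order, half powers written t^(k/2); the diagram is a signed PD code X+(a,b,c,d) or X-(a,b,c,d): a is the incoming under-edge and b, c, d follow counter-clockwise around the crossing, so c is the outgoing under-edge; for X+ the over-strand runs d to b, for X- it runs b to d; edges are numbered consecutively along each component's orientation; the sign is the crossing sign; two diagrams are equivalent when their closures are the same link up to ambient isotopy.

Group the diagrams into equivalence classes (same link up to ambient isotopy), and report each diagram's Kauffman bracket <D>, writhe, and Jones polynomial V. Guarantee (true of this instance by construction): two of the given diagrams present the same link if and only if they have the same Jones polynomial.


equivalence classes: {D1} | {D2, D3} | {D4}
D1 (bracket A^-2 - A^2 + 2A^6 - A^10 + A^14 - A^18; 12 crossings at w = -2): V = -t^-6 + t^-5 - t^-4 + 2t^-3 - t^-2 + t^-1
V(D2) = -t^-3 + 2t^-2 - 2t^-1 + 3 - 2t + 2t^2 - t^3  (w 0, c 14, <D> = -A^-12 + 2A^-8 - 2A^-4 + 3 - 2A^4 + 2A^8 - A^12)
V(D3) = -t^-3 + 2t^-2 - 2t^-1 + 3 - 2t + 2t^2 - t^3  (w 0, c 12, <D> = -A^-12 + 2A^-8 - 2A^-4 + 3 - 2A^4 + 2A^8 - A^12)
V(D4) = t - t^2 + 2t^3 - t^4 + t^5 - t^6  [12 crossings, <D> = -A^-18 + A^-14 - A^-10 + 2A^-6 - A^-2 + A^2, w = +2]
key observation: V(t) takes 3 values over 4 diagrams, fixing the grouping
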